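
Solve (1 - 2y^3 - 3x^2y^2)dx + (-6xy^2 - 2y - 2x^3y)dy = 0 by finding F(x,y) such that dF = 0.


Check exactness: ∂M/∂y = -6y^2 - 6x^2y and ∂N/∂x = -6y^2 - 6x^2y; equal, so the equation is exact.
Integrate M with respect to x (treating y as constant): ∫M dx = x - 2xy^3 - x^3y^2 + h(y).
Differentiate w.r.t. y and set equal to N: the x-dependent terms already match, leaving h'(y) = -2y. Integrate: h(y) = -y^2.
So F(x,y) = x - 2xy^3 - y^2 - x^3y^2.
General solution: x - 2xy^3 - y^2 - x^3y^2 = C.


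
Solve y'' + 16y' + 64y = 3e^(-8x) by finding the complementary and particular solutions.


Characteristic polynomial (r + 8)² = 0; repeated root r = -8.
y_h = (C₁ + C₂x)e^(-8x). Forcing matches the repeated root (resonance), so try y_p = Ax² e^(-8x).
Substitute and solve for A: 2A = 3, so A = 3/2.
General solution: y = (C₁ + C₂x + (3/2)x²)e^(-8x).


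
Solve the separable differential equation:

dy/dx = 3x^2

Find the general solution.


Integrate both sides with respect to x: y = ∫ 3x^2 dx = x^3 + C.


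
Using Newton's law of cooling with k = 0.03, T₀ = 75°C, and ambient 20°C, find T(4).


Newton's law: dT/dt = -k(T - T_a) has solution T(t) = T_a + (T₀ - T_a)e^(-kt).
Plug in T_a = 20, T₀ = 75, k = 0.03, t = 4: T(4) = 20 + (55)e^(-0.12) ≈ 68.8°C.


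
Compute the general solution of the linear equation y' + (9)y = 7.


P(x) = 9, Q(x) = 7; integrating factor μ = e^(9x).
(μ y)' = 7e^(9x) ⇒ μ y = (7/9)e^(9x) + C.
Divide by μ: y = 7/9 + Ce^(-9x).


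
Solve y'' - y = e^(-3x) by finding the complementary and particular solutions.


Characteristic roots of r² - 1 = 0 are -1, 1.
y_h = C₁e^(-x) + C₂e^(x).
Forcing exponent -3 is not a characteristic root; try y_p = Ae^(-3x).
Substitute: A·(9 + (0)·-3 + (-1)) = A·8 = 1, so A = 1/8.
General solution: y = C₁e^(-x) + C₂e^(x) + (1/8)e^(-3x).


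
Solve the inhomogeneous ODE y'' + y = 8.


Homogeneous part: r² + 1 = 0 ⇒ r = ±1i, so y_h = C₁cos(x) + C₂sin(x).
Try constant y_p = A; plug in: 1A = 8 ⇒ A = 8.
General solution: y = C₁cos(x) + C₂sin(x) + 8.


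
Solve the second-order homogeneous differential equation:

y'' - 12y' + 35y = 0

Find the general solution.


Characteristic equation: r² - 12r + 35 = 0.
Factor: (r - 5)(r - 7) = 0 ⇒ r = 5, 7 (distinct real).
General solution: y = C₁e^(5x) + C₂e^(7x).


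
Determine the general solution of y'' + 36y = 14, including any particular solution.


Homogeneous part: r² + 36 = 0 ⇒ r = ±6i, so y_h = C₁cos(6x) + C₂sin(6x).
Try constant y_p = A; plug in: 36A = 14 ⇒ A = 7/18.
General solution: y = C₁cos(6x) + C₂sin(6x) + 7/18.


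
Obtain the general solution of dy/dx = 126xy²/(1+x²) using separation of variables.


Separate: dy/y² = 126x/(1+x²) dx.
Integrate LHS: ∫ dy/y² = -1/y.
Integrate RHS via u = 1+x²: 63ln(1+x²) + C.
Result: -1/y = 63ln(1+x²) + C.


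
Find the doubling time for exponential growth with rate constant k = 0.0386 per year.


Exponential growth: P(t) = P₀ e^(0.0386t). Set P(t)/P₀ = 2: e^(0.0386t) = 2.
Solve: t = ln(2)/0.0386 ≈ 17.96 years.


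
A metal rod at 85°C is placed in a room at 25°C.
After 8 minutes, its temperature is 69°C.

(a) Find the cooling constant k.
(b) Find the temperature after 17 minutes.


Newton's law: T(t) = T_a + (T₀ - T_a)e^(-kt).
(a) Use T(8) = 69: (69 - 25)/(85 - 25) = e^(-k·8), so k = -ln(0.733)/8 ≈ 0.0388.
(b) Apply k to t = 17: T(17) = 25 + (60)e^(-0.659) ≈ 56.0°C.


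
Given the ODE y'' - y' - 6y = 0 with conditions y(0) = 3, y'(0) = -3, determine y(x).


Characteristic roots of r² - r - 6 = 0 are -2, 3.
General solution y = c₁ e^(-2x) + c₂ e^(3x).
Apply y(0) = 3: c₁ + c₂ = 3. Apply y'(0) = -3: -2 c₁ + 3 c₂ = -3.
Solve: c₁ = 12/5, c₂ = 3/5.
Particular solution: y = (12/5)e^(-2x) + (3/5)e^(3x).


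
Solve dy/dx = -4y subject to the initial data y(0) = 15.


General solution of y' = -4y is y = Ce^(-4x).
Apply y(0) = 15: C = 15.
Particular solution: y = 15e^(-4x).


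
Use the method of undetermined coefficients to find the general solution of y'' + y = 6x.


Homogeneous: r² + 1 = 0 ⇒ r = ±1i, y_h = C₁cos(x) + C₂sin(x).
Polynomial forcing; try y_p = Ax + B. Then y_p'' + 1 y_p = 1(Ax + B) = 6x, so B = 0 and A = 6.
General solution: y = C₁cos(x) + C₂sin(x) + 6x.


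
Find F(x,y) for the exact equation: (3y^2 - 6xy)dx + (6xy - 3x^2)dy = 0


Check exactness: ∂M/∂y = 6y - 6x and ∂N/∂x = 6y - 6x; equal, so the equation is exact.
Integrate M with respect to x (treating y as constant): ∫M dx = 3xy^2 - 3x^2y + h(y).
Differentiate w.r.t. y and set equal to N: all terms match, so h'(y) = 0 and h is a constant absorbed into C.
General solution: 3xy^2 - 3x^2y = C.


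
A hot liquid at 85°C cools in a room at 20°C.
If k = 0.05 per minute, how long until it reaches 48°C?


From T(t) = T_a + (T₀ - T_a)e^(-kt), set T(t) = 48:
(48 - 20) / (85 - 20) = e^(-0.05t), so t = -ln(0.431)/0.05 ≈ 16.8 minutes.


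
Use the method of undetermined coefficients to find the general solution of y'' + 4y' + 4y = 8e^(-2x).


Characteristic polynomial (r + 2)² = 0; repeated root r = -2.
y_h = (C₁ + C₂x)e^(-2x). Forcing matches the repeated root (resonance), so try y_p = Ax² e^(-2x).
Substitute and solve for A: 2A = 8, so A = 4.
General solution: y = (C₁ + C₂x + 4x²)e^(-2x).


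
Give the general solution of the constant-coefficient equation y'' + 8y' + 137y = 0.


Characteristic equation: r² + 8r + 137 = 0.
Discriminant is negative; roots r = -4 ± 11i (complex conjugate pair).
General solution uses e^(α x)(C₁ cos(β x) + C₂ sin(β x)): y = e^(-4x)(C₁cos(11x) + C₂sin(11x)).


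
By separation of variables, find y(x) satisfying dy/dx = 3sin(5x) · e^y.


Separate: e^(-y) dy = 3sin(5x) dx.
Integrate: -e^(-y) = -(3/5)cos(5x) + C₀.
Rearrange: e^(-y) = (3/5)cos(5x) + C.


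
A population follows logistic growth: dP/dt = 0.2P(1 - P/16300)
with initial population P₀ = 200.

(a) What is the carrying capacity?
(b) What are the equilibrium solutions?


Logistic ODE dP/dt = 0.2P(1 - P/16300) has equilibria where dP/dt = 0, i.e. P = 0 or P = 16300.
The coefficient (1 - P/K) = 0 when P = K, identifying K = 16300 as the carrying capacity.
(a) K = 16300; (b) equilibria P = 0 and P = 16300.


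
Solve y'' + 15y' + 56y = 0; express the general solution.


Characteristic equation: r² + 15r + 56 = 0.
Factor: (r + 7)(r + 8) = 0 ⇒ r = -7, -8 (distinct real).
General solution: y = C₁e^(-7x) + C₂e^(-8x).


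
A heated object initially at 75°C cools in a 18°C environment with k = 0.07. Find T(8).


Newton's law: dT/dt = -k(T - T_a) has solution T(t) = T_a + (T₀ - T_a)e^(-kt).
Plug in T_a = 18, T₀ = 75, k = 0.07, t = 8: T(8) = 18 + (57)e^(-0.56) ≈ 50.6°C.


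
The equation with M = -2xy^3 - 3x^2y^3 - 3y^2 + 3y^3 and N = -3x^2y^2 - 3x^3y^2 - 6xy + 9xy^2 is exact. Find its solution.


Check exactness: ∂M/∂y = -6xy^2 - 9x^2y^2 - 6y + 9y^2 and ∂N/∂x = -6xy^2 - 9x^2y^2 - 6y + 9y^2; equal, so the equation is exact.
Integrate M with respect to x (treating y as constant): ∫M dx = -x^2y^3 - x^3y^3 - 3xy^2 + 3xy^3 + h(y).
Differentiate w.r.t. y and set equal to N: all terms match, so h'(y) = 0 and h is a constant absorbed into C.
General solution: -x^2y^3 - x^3y^3 - 3xy^2 + 3xy^3 = C.


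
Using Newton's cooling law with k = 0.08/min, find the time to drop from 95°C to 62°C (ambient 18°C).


From T(t) = T_a + (T₀ - T_a)e^(-kt), set T(t) = 62:
(62 - 18) / (95 - 18) = e^(-0.08t), so t = -ln(0.571)/0.08 ≈ 7.0 minutes.


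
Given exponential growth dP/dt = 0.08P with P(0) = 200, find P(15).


The ODE dP/dt = 0.08P has solution P(t) = P(0)e^(0.08t).
Substitute P(0) = 200 and t = 15: P(15) = 200 e^(1.20) ≈ 664.


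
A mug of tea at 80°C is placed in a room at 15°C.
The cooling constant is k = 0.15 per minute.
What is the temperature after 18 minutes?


Newton's law: dT/dt = -k(T - T_a) has solution T(t) = T_a + (T₀ - T_a)e^(-kt).
Plug in T_a = 15, T₀ = 80, k = 0.15, t = 18: T(18) = 15 + (65)e^(-2.70) ≈ 19.4°C.


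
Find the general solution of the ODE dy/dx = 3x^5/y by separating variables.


Separate variables: y dy = 3x^5 dx.
Integrate both sides: y²/2 = (1/2)x^6 + C₀.
Multiply by 2: y² = x^6 + C.


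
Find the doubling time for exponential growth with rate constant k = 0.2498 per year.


Exponential growth: P(t) = P₀ e^(0.2498t). Set P(t)/P₀ = 2: e^(0.2498t) = 2.
Solve: t = ln(2)/0.2498 ≈ 2.77 years.


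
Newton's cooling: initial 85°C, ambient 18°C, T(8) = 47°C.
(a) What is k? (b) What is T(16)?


Newton's law: T(t) = T_a + (T₀ - T_a)e^(-kt).
(a) Use T(8) = 47: (47 - 18)/(85 - 18) = e^(-k·8), so k = -ln(0.433)/8 ≈ 0.1047.
(b) Apply k to t = 16: T(16) = 18 + (67)e^(-1.675) ≈ 30.6°C.


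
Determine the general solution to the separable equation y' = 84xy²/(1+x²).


Separate: dy/y² = 84x/(1+x²) dx.
Integrate LHS: ∫ dy/y² = -1/y.
Integrate RHS via u = 1+x²: 42ln(1+x²) + C.
Result: -1/y = 42ln(1+x²) + C.


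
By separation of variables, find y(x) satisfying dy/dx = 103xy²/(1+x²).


Separate: dy/y² = 103x/(1+x²) dx.
Integrate LHS: ∫ dy/y² = -1/y.
Integrate RHS via u = 1+x²: (103/2)ln(1+x²) + C.
Result: -1/y = (103/2)ln(1+x²) + C.


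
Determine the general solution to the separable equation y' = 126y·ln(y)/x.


Separate: dy/[y ln(y)] = 126 dx/x.
Substitute u = ln(y): du/u = 126 dx/x.
Integrate: ln|ln(y)| = 126ln|x| + C₀, hence ln(y) = C·x^126.


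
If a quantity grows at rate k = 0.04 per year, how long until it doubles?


Exponential growth: P(t) = P₀ e^(0.04t). Set P(t)/P₀ = 2: e^(0.04t) = 2.
Solve: t = ln(2)/0.04 ≈ 17.33 years.


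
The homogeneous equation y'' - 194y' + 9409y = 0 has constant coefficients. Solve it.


Characteristic equation: r² - 194r + 9409 = 0, i.e. (r - 97)² = 0.
Repeated root r = 97; include an x factor for the second linearly independent solution.
General solution: y = (C₁ + C₂x)e^(97x).


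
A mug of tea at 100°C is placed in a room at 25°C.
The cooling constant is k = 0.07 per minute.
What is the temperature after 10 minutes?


Newton's law: dT/dt = -k(T - T_a) has solution T(t) = T_a + (T₀ - T_a)e^(-kt).
Plug in T_a = 25, T₀ = 100, k = 0.07, t = 10: T(10) = 25 + (75)e^(-0.70) ≈ 62.2°C.


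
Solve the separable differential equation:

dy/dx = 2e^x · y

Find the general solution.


Separate variables: dy/y = 2e^x dx.
Integrate: ln|y| = 2e^x + C₀.
Exponentiate: y = Ce^(2e^x).


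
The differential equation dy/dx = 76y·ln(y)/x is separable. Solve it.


Separate: dy/[y ln(y)] = 76 dx/x.
Substitute u = ln(y): du/u = 76 dx/x.
Integrate: ln|ln(y)| = 76ln|x| + C₀, hence ln(y) = C·x^76.


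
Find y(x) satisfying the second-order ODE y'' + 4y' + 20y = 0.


Characteristic equation: r² + 4r + 20 = 0.
Discriminant is negative; roots r = -2 ± 4i (complex conjugate pair).
General solution uses e^(α x)(C₁ cos(β x) + C₂ sin(β x)): y = e^(-2x)(C₁cos(4x) + C₂sin(4x)).


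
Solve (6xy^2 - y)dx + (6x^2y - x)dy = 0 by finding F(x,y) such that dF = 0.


Check exactness: ∂M/∂y = 12xy - 1 and ∂N/∂x = 12xy - 1; equal, so the equation is exact.
Integrate M with respect to x (treating y as constant): ∫M dx = 3x^2y^2 - xy + h(y).
Differentiate w.r.t. y and set equal to N: all terms match, so h'(y) = 0 and h is a constant absorbed into C.
General solution: 3x^2y^2 - xy = C.


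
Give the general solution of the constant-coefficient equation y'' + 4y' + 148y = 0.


Characteristic equation: r² + 4r + 148 = 0.
Discriminant is negative; roots r = -2 ± 12i (complex conjugate pair).
General solution uses e^(α x)(C₁ cos(β x) + C₂ sin(β x)): y = e^(-2x)(C₁cos(12x) + C₂sin(12x)).


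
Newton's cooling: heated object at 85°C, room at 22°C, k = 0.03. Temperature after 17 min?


Newton's law: dT/dt = -k(T - T_a) has solution T(t) = T_a + (T₀ - T_a)e^(-kt).
Plug in T_a = 22, T₀ = 85, k = 0.03, t = 17: T(17) = 22 + (63)e^(-0.51) ≈ 59.8°C.


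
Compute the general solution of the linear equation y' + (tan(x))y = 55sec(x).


P(x) = tan(x) ⇒ μ = e^(∫tan(x)dx) = sec(x).
(sec(x) y)' = 55sec²(x) ⇒ sec(x) y = 55tan(x) + C.
Multiply by cos(x): y = 55sin(x) + C·cos(x).


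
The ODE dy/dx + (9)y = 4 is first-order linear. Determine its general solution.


P(x) = 9, Q(x) = 4; integrating factor μ = e^(9x).
(μ y)' = 4e^(9x) ⇒ μ y = (4/9)e^(9x) + C.
Divide by μ: y = 4/9 + Ce^(-9x).


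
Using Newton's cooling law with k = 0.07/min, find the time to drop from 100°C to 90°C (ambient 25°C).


From T(t) = T_a + (T₀ - T_a)e^(-kt), set T(t) = 90:
(90 - 25) / (100 - 25) = e^(-0.07t), so t = -ln(0.867)/0.07 ≈ 2.0 minutes.


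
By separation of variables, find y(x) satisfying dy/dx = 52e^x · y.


Separate variables: dy/y = 52e^x dx.
Integrate: ln|y| = 52e^x + C₀.
Exponentiate: y = Ce^(52e^x).


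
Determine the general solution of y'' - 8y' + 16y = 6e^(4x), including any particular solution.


Characteristic polynomial (r - 4)² = 0; repeated root r = 4.
y_h = (C₁ + C₂x)e^(4x). Forcing matches the repeated root (resonance), so try y_p = Ax² e^(4x).
Substitute and solve for A: 2A = 6, so A = 3.
General solution: y = (C₁ + C₂x + 3x²)e^(4x).


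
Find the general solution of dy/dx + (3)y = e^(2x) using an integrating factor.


P(x) = 3 ⇒ μ = e^(3x).
(μ y)' = e^(5x) ⇒ μ y = e^(5x)/5 + C.
Divide by μ: y = (1/5)e^(2x) + Ce^(-3x).


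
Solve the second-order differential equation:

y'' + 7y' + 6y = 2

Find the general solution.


Characteristic roots of r² + 7r + 6 = 0 are -6, -1.
y_h = C₁e^(-6x) + C₂e^(-x).
Constant forcing; try y_p = A. Then 6A = 2 ⇒ A = 1/3.
General solution: y = C₁e^(-6x) + C₂e^(-x) + 1/3.


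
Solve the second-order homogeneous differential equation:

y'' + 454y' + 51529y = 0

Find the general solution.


Characteristic equation: r² + 454r + 51529 = 0, i.e. (r + 227)² = 0.
Repeated root r = -227; include an x factor for the second linearly independent solution.
General solution: y = (C₁ + C₂x)e^(-227x).


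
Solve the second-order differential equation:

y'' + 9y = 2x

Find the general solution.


Homogeneous: r² + 9 = 0 ⇒ r = ±3i, y_h = C₁cos(3x) + C₂sin(3x).
Polynomial forcing; try y_p = Ax + B. Then y_p'' + 9 y_p = 9(Ax + B) = 2x, so B = 0 and A = 2/9.
General solution: y = C₁cos(3x) + C₂sin(3x) + (2/9)x.


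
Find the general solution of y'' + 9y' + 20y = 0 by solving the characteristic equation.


Characteristic equation: r² + 9r + 20 = 0.
Factor: (r + 4)(r + 5) = 0 ⇒ r = -4, -5 (distinct real).
General solution: y = C₁e^(-4x) + C₂e^(-5x).


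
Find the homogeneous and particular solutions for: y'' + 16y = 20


Homogeneous part: r² + 16 = 0 ⇒ r = ±4i, so y_h = C₁cos(4x) + C₂sin(4x).
Try constant y_p = A; plug in: 16A = 20 ⇒ A = 5/4.
General solution: y = C₁cos(4x) + C₂sin(4x) + 5/4.


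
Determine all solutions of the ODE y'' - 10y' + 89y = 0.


Characteristic equation: r² - 10r + 89 = 0.
Discriminant is negative; roots r = 5 ± 8i (complex conjugate pair).
General solution uses e^(α x)(C₁ cos(β x) + C₂ sin(β x)): y = e^(5x)(C₁cos(8x) + C₂sin(8x)).


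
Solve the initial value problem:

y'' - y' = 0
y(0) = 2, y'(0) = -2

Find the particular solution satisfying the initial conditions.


Characteristic roots of r² - r = 0 are 0, 1.
General solution y = c₁ + c₂ e^(x).
Apply y(0) = 2: c₁ + c₂ = 2. Apply y'(0) = -2: 0 c₁ + 1 c₂ = -2.
Solve: c₁ = 4, c₂ = -2.
Particular solution: y = 4 - 2e^(x).


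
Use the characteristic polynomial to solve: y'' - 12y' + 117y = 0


Characteristic equation: r² - 12r + 117 = 0.
Discriminant is negative; roots r = 6 ± 9i (complex conjugate pair).
General solution uses e^(α x)(C₁ cos(β x) + C₂ sin(β x)): y = e^(6x)(C₁cos(9x) + C₂sin(9x)).


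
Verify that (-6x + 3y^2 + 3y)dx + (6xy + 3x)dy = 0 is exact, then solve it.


Check exactness: ∂M/∂y = 6y + 3 and ∂N/∂x = 6y + 3; equal, so the equation is exact.
Integrate M with respect to x (treating y as constant): ∫M dx = -3x^2 + 3xy^2 + 3xy + h(y).
Differentiate w.r.t. y and set equal to N: all terms match, so h'(y) = 0 and h is a constant absorbed into C.
General solution: -3x^2 + 3xy^2 + 3xy = C.


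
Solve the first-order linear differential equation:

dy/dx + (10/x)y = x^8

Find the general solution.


P(x) = 10/x ⇒ μ = x^10.
(x^10 y)' = x^18 ⇒ x^10 y = x^19/(19) + C.
Solve for y: y = (1/19)x^9 + C/x^10.


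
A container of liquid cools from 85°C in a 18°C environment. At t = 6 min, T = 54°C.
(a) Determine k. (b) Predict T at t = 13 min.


Newton's law: T(t) = T_a + (T₀ - T_a)e^(-kt).
(a) Use T(6) = 54: (54 - 18)/(85 - 18) = e^(-k·6), so k = -ln(0.537)/6 ≈ 0.1035.
(b) Apply k to t = 13: T(13) = 18 + (67)e^(-1.346) ≈ 35.4°C.


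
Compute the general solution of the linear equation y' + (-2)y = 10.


P(x) = -2 ⇒ μ = e^(-2x).
(μ y)' = 10e^(-2x) ⇒ μ y = -5e^(-2x) + C.
Divide by μ: y = -5 + Ce^(2x).


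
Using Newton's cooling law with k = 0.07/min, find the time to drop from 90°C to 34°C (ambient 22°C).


From T(t) = T_a + (T₀ - T_a)e^(-kt), set T(t) = 34:
(34 - 22) / (90 - 22) = e^(-0.07t), so t = -ln(0.176)/0.07 ≈ 24.8 minutes.


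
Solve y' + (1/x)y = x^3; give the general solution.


P(x) = 1/x ⇒ μ = x^1.
(x^1 y)' = x^4 ⇒ x^1 y = x^5/(5) + C.
Solve for y: y = (1/5)x^4 + C/x^1.


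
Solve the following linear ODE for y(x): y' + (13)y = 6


P(x) = 13, Q(x) = 6; integrating factor μ = e^(13x).
(μ y)' = 6e^(13x) ⇒ μ y = (6/13)e^(13x) + C.
Divide by μ: y = 6/13 + Ce^(-13x).


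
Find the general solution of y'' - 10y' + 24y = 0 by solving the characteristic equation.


Characteristic equation: r² - 10r + 24 = 0.
Factor: (r - 6)(r - 4) = 0 ⇒ r = 6, 4 (distinct real).
General solution: y = C₁e^(6x) + C₂e^(4x).


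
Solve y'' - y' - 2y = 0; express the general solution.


Characteristic equation: r² - r - 2 = 0.
Factor: (r + 1)(r - 2) = 0 ⇒ r = -1, 2 (distinct real).
General solution: y = C₁e^(-x) + C₂e^(2x).


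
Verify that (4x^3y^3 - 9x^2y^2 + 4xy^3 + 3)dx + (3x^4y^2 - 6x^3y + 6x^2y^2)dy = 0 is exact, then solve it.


Check exactness: ∂M/∂y = 12x^3y^2 - 18x^2y + 12xy^2 and ∂N/∂x = 12x^3y^2 - 18x^2y + 12xy^2; equal, so the equation is exact.
Integrate M with respect to x (treating y as constant): ∫M dx = x^4y^3 - 3x^3y^2 + 2x^2y^3 + 3x + h(y).
Differentiate w.r.t. y and set equal to N: all terms match, so h'(y) = 0 and h is a constant absorbed into C.
General solution: x^4y^3 - 3x^3y^2 + 2x^2y^3 + 3x = C.


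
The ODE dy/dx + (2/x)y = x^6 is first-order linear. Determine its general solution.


P(x) = 2/x ⇒ μ = x^2.
(x^2 y)' = x^2·x^6 = x^8.
Integrate: x^2 y = x^9/(9) + C.
Solve for y: y = (1/9)x^7 + C/x^2.


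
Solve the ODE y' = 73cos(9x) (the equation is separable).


g(y) = 1, so integrate directly: y = ∫ 73cos(9x) dx = (73/9)sin(9x) + C.


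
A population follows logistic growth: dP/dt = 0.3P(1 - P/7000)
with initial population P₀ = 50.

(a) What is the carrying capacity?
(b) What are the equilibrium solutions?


Logistic ODE dP/dt = 0.3P(1 - P/7000) has equilibria where dP/dt = 0, i.e. P = 0 or P = 7000.
The coefficient (1 - P/K) = 0 when P = K, identifying K = 7000 as the carrying capacity.
(a) K = 7000; (b) equilibria P = 0 and P = 7000.


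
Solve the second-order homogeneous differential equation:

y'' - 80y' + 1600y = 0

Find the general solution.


Characteristic equation: r² - 80r + 1600 = 0, i.e. (r - 40)² = 0.
Repeated root r = 40; include an x factor for the second linearly independent solution.
General solution: y = (C₁ + C₂x)e^(40x).


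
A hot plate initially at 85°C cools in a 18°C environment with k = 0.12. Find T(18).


Newton's law: dT/dt = -k(T - T_a) has solution T(t) = T_a + (T₀ - T_a)e^(-kt).
Plug in T_a = 18, T₀ = 85, k = 0.12, t = 18: T(18) = 18 + (67)e^(-2.16) ≈ 25.7°C.


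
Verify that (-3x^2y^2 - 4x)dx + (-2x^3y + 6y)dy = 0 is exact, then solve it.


Check exactness: ∂M/∂y = -6x^2y and ∂N/∂x = -6x^2y; equal, so the equation is exact.
Integrate M with respect to x (treating y as constant): ∫M dx = -x^3y^2 - 2x^2 + h(y).
Differentiate w.r.t. y and set equal to N: the x-dependent terms already match, leaving h'(y) = 6y. Integrate: h(y) = 3y^2.
So F(x,y) = -x^3y^2 + 3y^2 - 2x^2.
General solution: -x^3y^2 + 3y^2 - 2x^2 = C.


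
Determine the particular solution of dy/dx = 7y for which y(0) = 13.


General solution of y' = 7y is y = Ce^(7x).
Apply y(0) = 13: C = 13.
Particular solution: y = 13e^(7x).


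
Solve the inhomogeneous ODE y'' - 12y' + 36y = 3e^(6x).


Characteristic polynomial (r - 6)² = 0; repeated root r = 6.
y_h = (C₁ + C₂x)e^(6x). Forcing matches the repeated root (resonance), so try y_p = Ax² e^(6x).
Substitute and solve for A: 2A = 3, so A = 3/2.
General solution: y = (C₁ + C₂x + (3/2)x²)e^(6x).


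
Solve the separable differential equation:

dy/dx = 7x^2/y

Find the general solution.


Separate variables: y dy = 7x^2 dx.
Integrate both sides: y²/2 = (7/3)x^3 + C₀.
Multiply by 2: y² = (14/3)x^3 + C.


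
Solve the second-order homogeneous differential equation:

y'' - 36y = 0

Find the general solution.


Characteristic equation: r² - 36 = 0.
Factor: (r + 6)(r - 6) = 0 ⇒ r = -6, 6 (distinct real).
General solution: y = C₁e^(-6x) + C₂e^(6x).


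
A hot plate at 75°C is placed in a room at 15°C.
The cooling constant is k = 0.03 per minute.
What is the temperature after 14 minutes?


Newton's law: dT/dt = -k(T - T_a) has solution T(t) = T_a + (T₀ - T_a)e^(-kt).
Plug in T_a = 15, T₀ = 75, k = 0.03, t = 14: T(14) = 15 + (60)e^(-0.42) ≈ 54.4°C.


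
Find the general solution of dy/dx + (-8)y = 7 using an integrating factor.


P(x) = -8 ⇒ μ = e^(-8x).
(μ y)' = 7e^(-8x) ⇒ μ y = -(7/8)e^(-8x) + C.
Divide by μ: y = -7/8 + Ce^(8x).


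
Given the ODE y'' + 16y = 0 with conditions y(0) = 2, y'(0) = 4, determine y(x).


Characteristic roots of r² + 16 = 0 are ±4i, so y = C₁cos(4x) + C₂sin(4x).
Apply y(0) = 2: C₁ = 2. Differentiate and apply y'(0) = 4: 4·C₂ = 4, so C₂ = 1.
Particular solution: y = 2cos(4x) + sin(4x).


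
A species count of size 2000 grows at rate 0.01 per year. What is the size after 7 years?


The ODE dP/dt = 0.01P has solution P(t) = P(0)e^(0.01t).
Substitute P(0) = 2000 and t = 7: P(7) = 2000 e^(0.07) ≈ 2145.


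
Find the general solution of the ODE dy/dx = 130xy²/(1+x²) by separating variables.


Separate: dy/y² = 130x/(1+x²) dx.
Integrate LHS: ∫ dy/y² = -1/y.
Integrate RHS via u = 1+x²: 65ln(1+x²) + C.
Result: -1/y = 65ln(1+x²) + C.


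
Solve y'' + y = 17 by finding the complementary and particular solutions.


Homogeneous part: r² + 1 = 0 ⇒ r = ±1i, so y_h = C₁cos(x) + C₂sin(x).
Try constant y_p = A; plug in: 1A = 17 ⇒ A = 17.
General solution: y = C₁cos(x) + C₂sin(x) + 17.


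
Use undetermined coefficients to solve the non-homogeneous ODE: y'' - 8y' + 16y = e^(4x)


Characteristic polynomial (r - 4)² = 0; repeated root r = 4.
y_h = (C₁ + C₂x)e^(4x). Forcing matches the repeated root (resonance), so try y_p = Ax² e^(4x).
Substitute and solve for A: 2A = 1, so A = 1/2.
General solution: y = (C₁ + C₂x + (1/2)x²)e^(4x).


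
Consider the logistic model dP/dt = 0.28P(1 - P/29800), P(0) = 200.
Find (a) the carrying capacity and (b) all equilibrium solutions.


Logistic ODE dP/dt = 0.28P(1 - P/29800) has equilibria where dP/dt = 0, i.e. P = 0 or P = 29800.
The coefficient (1 - P/K) = 0 when P = K, identifying K = 29800 as the carrying capacity.
(a) K = 29800; (b) equilibria P = 0 and P = 29800.


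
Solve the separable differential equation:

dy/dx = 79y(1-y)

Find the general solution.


Separate: dy/[y(1-y)] = 79 dx.
Partial fractions: 1/[y(1-y)] = 1/y + 1/(1-y).
Integrate: ln|y/(1-y)| = 79x + C₀.
Solve for y: y = 1/(1 + Ce^(-79x)).


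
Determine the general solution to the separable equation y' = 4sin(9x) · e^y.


Separate: e^(-y) dy = 4sin(9x) dx.
Integrate: -e^(-y) = -(4/9)cos(9x) + C₀.
Rearrange: e^(-y) = (4/9)cos(9x) + C.


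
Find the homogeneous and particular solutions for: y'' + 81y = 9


Homogeneous part: r² + 81 = 0 ⇒ r = ±9i, so y_h = C₁cos(9x) + C₂sin(9x).
Try constant y_p = A; plug in: 81A = 9 ⇒ A = 1/9.
General solution: y = C₁cos(9x) + C₂sin(9x) + 1/9.


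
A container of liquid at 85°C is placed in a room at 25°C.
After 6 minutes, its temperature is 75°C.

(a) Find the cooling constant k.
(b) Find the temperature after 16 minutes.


Newton's law: T(t) = T_a + (T₀ - T_a)e^(-kt).
(a) Use T(6) = 75: (75 - 25)/(85 - 25) = e^(-k·6), so k = -ln(0.833)/6 ≈ 0.0304.
(b) Apply k to t = 16: T(16) = 25 + (60)e^(-0.486) ≈ 61.9°C.


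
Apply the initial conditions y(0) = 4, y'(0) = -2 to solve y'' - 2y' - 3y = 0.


Characteristic roots of r² - 2r - 3 = 0 are -1, 3.
General solution y = c₁ e^(-x) + c₂ e^(3x).
Apply y(0) = 4: c₁ + c₂ = 4. Apply y'(0) = -2: -1 c₁ + 3 c₂ = -2.
Solve: c₁ = 7/2, c₂ = 1/2.
Particular solution: y = (7/2)e^(-x) + (1/2)e^(3x).


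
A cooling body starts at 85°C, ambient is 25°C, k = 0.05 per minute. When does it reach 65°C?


From T(t) = T_a + (T₀ - T_a)e^(-kt), set T(t) = 65:
(65 - 25) / (85 - 25) = e^(-0.05t), so t = -ln(0.667)/0.05 ≈ 8.1 minutes.


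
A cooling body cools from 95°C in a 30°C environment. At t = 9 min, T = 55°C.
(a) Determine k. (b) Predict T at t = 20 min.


Newton's law: T(t) = T_a + (T₀ - T_a)e^(-kt).
(a) Use T(9) = 55: (55 - 30)/(95 - 30) = e^(-k·9), so k = -ln(0.385)/9 ≈ 0.1062.
(b) Apply k to t = 20: T(20) = 30 + (65)e^(-2.123) ≈ 37.8°C.


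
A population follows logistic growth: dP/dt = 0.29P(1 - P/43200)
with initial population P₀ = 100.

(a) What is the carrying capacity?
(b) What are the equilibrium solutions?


Logistic ODE dP/dt = 0.29P(1 - P/43200) has equilibria where dP/dt = 0, i.e. P = 0 or P = 43200.
The coefficient (1 - P/K) = 0 when P = K, identifying K = 43200 as the carrying capacity.
(a) K = 43200; (b) equilibria P = 0 and P = 43200.


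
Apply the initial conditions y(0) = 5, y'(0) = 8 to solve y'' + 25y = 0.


Characteristic roots of r² + 25 = 0 are ±5i, so y = C₁cos(5x) + C₂sin(5x).
Apply y(0) = 5: C₁ = 5. Differentiate and apply y'(0) = 8: 5·C₂ = 8, so C₂ = 8/5.
Particular solution: y = 5cos(5x) + (8/5)sin(5x).


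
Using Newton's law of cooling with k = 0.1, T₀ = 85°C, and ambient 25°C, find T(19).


Newton's law: dT/dt = -k(T - T_a) has solution T(t) = T_a + (T₀ - T_a)e^(-kt).
Plug in T_a = 25, T₀ = 85, k = 0.1, t = 19: T(19) = 25 + (60)e^(-1.90) ≈ 34.0°C.


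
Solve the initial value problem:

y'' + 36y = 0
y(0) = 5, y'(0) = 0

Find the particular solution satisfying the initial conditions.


Characteristic roots of r² + 36 = 0 are ±6i, so y = C₁cos(6x) + C₂sin(6x).
Apply y(0) = 5: C₁ = 5. Differentiate and apply y'(0) = 0: 6·C₂ = 0, so C₂ = 0.
Particular solution: y = 5cos(6x).


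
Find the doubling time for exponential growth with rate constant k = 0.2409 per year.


Exponential growth: P(t) = P₀ e^(0.2409t). Set P(t)/P₀ = 2: e^(0.2409t) = 2.
Solve: t = ln(2)/0.2409 ≈ 2.88 years.


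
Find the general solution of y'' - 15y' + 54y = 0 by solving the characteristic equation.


Characteristic equation: r² - 15r + 54 = 0.
Factor: (r - 9)(r - 6) = 0 ⇒ r = 9, 6 (distinct real).
General solution: y = C₁e^(9x) + C₂e^(6x).


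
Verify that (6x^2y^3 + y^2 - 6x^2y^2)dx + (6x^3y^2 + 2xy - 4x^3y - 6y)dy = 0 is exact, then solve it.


Check exactness: ∂M/∂y = 18x^2y^2 + 2y - 12x^2y and ∂N/∂x = 18x^2y^2 + 2y - 12x^2y; equal, so the equation is exact.
Integrate M with respect to x (treating y as constant): ∫M dx = 2x^3y^3 + xy^2 - 2x^3y^2 + h(y).
Differentiate w.r.t. y and set equal to N: the x-dependent terms already match, leaving h'(y) = -6y. Integrate: h(y) = -3y^2.
So F(x,y) = 2x^3y^3 + xy^2 - 2x^3y^2 - 3y^2.
General solution: 2x^3y^3 + xy^2 - 2x^3y^2 - 3y^2 = C.


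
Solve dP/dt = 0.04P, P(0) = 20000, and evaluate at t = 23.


The ODE dP/dt = 0.04P has solution P(t) = P(0)e^(0.04t).
Substitute P(0) = 20000 and t = 23: P(23) = 20000 e^(0.92) ≈ 50186.


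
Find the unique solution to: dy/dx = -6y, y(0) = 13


General solution of y' = -6y is y = Ce^(-6x).
Apply y(0) = 13: C = 13.
Particular solution: y = 13e^(-6x).


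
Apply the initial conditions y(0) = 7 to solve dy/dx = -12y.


General solution of y' = -12y is y = Ce^(-12x).
Apply y(0) = 7: C = 7.
Particular solution: y = 7e^(-12x).


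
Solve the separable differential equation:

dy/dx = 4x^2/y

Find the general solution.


Separate variables: y dy = 4x^2 dx.
Integrate both sides: y²/2 = (4/3)x^3 + C₀.
Multiply by 2: y² = (8/3)x^3 + C.


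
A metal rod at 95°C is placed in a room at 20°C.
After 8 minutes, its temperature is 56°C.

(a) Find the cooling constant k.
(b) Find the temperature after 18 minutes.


Newton's law: T(t) = T_a + (T₀ - T_a)e^(-kt).
(a) Use T(8) = 56: (56 - 20)/(95 - 20) = e^(-k·8), so k = -ln(0.480)/8 ≈ 0.0917.
(b) Apply k to t = 18: T(18) = 20 + (75)e^(-1.651) ≈ 34.4°C.


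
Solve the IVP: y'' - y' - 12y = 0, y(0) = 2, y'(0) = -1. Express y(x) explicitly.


Characteristic roots of r² - r - 12 = 0 are -3, 4.
General solution y = c₁ e^(-3x) + c₂ e^(4x).
Apply y(0) = 2: c₁ + c₂ = 2. Apply y'(0) = -1: -3 c₁ + 4 c₂ = -1.
Solve: c₁ = 9/7, c₂ = 5/7.
Particular solution: y = (9/7)e^(-3x) + (5/7)e^(4x).


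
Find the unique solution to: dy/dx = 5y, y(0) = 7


General solution of y' = 5y is y = Ce^(5x).
Apply y(0) = 7: C = 7.
Particular solution: y = 7e^(5x).


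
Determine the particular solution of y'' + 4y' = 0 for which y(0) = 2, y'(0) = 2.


Characteristic roots of r² + 4r = 0 are -4, 0.
General solution y = c₁ e^(-4x) + c₂.
Apply y(0) = 2: c₁ + c₂ = 2. Apply y'(0) = 2: -4 c₁ + 0 c₂ = 2.
Solve: c₁ = -1/2, c₂ = 5/2.
Particular solution: y = -(1/2)e^(-4x) + 5/2.


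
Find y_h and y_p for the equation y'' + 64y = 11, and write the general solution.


Homogeneous part: r² + 64 = 0 ⇒ r = ±8i, so y_h = C₁cos(8x) + C₂sin(8x).
Try constant y_p = A; plug in: 64A = 11 ⇒ A = 11/64.
General solution: y = C₁cos(8x) + C₂sin(8x) + 11/64.


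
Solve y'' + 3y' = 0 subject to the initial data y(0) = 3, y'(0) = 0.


Characteristic roots of r² + 3r = 0 are -3, 0.
General solution y = c₁ e^(-3x) + c₂.
Apply y(0) = 3: c₁ + c₂ = 3. Apply y'(0) = 0: -3 c₁ + 0 c₂ = 0.
Solve: c₁ = 0, c₂ = 3.
Particular solution: y = 0e^(-3x) + 3.


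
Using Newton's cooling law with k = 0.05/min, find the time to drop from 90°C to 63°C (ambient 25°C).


From T(t) = T_a + (T₀ - T_a)e^(-kt), set T(t) = 63:
(63 - 25) / (90 - 25) = e^(-0.05t), so t = -ln(0.585)/0.05 ≈ 10.7 minutes.


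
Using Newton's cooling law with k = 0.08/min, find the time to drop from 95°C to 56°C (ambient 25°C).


From T(t) = T_a + (T₀ - T_a)e^(-kt), set T(t) = 56:
(56 - 25) / (95 - 25) = e^(-0.08t), so t = -ln(0.443)/0.08 ≈ 10.2 minutes.


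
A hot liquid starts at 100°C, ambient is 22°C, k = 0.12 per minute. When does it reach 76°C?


From T(t) = T_a + (T₀ - T_a)e^(-kt), set T(t) = 76:
(76 - 22) / (100 - 22) = e^(-0.12t), so t = -ln(0.692)/0.12 ≈ 3.1 minutes.


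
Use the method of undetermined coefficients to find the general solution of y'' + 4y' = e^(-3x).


Characteristic roots of r² + 4r = 0 are -4, 0.
y_h = C₁e^(-4x) + C₂.
Forcing exponent -3 is not a characteristic root; try y_p = Ae^(-3x).
Substitute: A·(9 + (4)·-3 + (0)) = A·-3 = 1, so A = -1/3.
General solution: y = C₁e^(-4x) + C₂ - (1/3)e^(-3x).


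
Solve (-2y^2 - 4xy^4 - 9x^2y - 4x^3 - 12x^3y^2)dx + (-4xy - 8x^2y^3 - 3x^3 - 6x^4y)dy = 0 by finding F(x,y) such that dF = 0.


Check exactness: ∂M/∂y = -4y - 16xy^3 - 9x^2 - 24x^3y and ∂N/∂x = -4y - 16xy^3 - 9x^2 - 24x^3y; equal, so the equation is exact.
Integrate M with respect to x (treating y as constant): ∫M dx = -2xy^2 - 2x^2y^4 - 3x^3y - x^4 - 3x^4y^2 + h(y).
Differentiate w.r.t. y and set equal to N: all terms match, so h'(y) = 0 and h is a constant absorbed into C.
General solution: -2xy^2 - 2x^2y^4 - 3x^3y - x^4 - 3x^4y^2 = C.


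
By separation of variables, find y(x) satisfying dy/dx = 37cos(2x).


g(y) = 1, so integrate directly: y = ∫ 37cos(2x) dx = (37/2)sin(2x) + C.


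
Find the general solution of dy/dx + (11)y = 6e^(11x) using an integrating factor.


P(x) = 11 ⇒ μ = e^(11x).
(μ y)' = 6e^(22x) ⇒ μ y = (6/22)e^(22x) + C.
Divide by μ: y = (3/11)e^(11x) + Ce^(-11x).


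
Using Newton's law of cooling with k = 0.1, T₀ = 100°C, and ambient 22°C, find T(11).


Newton's law: dT/dt = -k(T - T_a) has solution T(t) = T_a + (T₀ - T_a)e^(-kt).
Plug in T_a = 22, T₀ = 100, k = 0.1, t = 11: T(11) = 22 + (78)e^(-1.10) ≈ 48.0°C.


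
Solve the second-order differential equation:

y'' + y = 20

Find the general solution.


Homogeneous part: r² + 1 = 0 ⇒ r = ±1i, so y_h = C₁cos(x) + C₂sin(x).
Try constant y_p = A; plug in: 1A = 20 ⇒ A = 20.
General solution: y = C₁cos(x) + C₂sin(x) + 20.


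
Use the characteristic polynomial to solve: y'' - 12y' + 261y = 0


Characteristic equation: r² - 12r + 261 = 0.
Discriminant is negative; roots r = 6 ± 15i (complex conjugate pair).
General solution uses e^(α x)(C₁ cos(β x) + C₂ sin(β x)): y = e^(6x)(C₁cos(15x) + C₂sin(15x)).


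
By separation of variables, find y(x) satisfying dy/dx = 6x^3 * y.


Separate variables: dy/y = 6x^3 dx.
Integrate: ln|y| = (3/2)x^4 + C₀.
Exponentiate: y = Ce^((3/2)x^4).


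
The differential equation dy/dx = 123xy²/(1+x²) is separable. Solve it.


Separate: dy/y² = 123x/(1+x²) dx.
Integrate LHS: ∫ dy/y² = -1/y.
Integrate RHS via u = 1+x²: (123/2)ln(1+x²) + C.
Result: -1/y = (123/2)ln(1+x²) + C.


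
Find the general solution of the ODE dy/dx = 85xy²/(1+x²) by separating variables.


Separate: dy/y² = 85x/(1+x²) dx.
Integrate LHS: ∫ dy/y² = -1/y.
Integrate RHS via u = 1+x²: (85/2)ln(1+x²) + C.
Result: -1/y = (85/2)ln(1+x²) + C.


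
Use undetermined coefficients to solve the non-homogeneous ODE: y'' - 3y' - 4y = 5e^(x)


Characteristic roots of r² - 3r - 4 = 0 are 4, -1.
y_h = C₁e^(4x) + C₂e^(-x).
Forcing exponent 1 is not a characteristic root; try y_p = Ae^(x).
Substitute: A·(1 + (-3)·1 + (-4)) = A·-6 = 5, so A = -5/6.
General solution: y = C₁e^(4x) + C₂e^(-x) - (5/6)e^(x).


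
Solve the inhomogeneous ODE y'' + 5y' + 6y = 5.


Characteristic roots of r² + 5r + 6 = 0 are -2, -3.
y_h = C₁e^(-2x) + C₂e^(-3x).
Constant forcing; try y_p = A. Then 6A = 5 ⇒ A = 5/6.
General solution: y = C₁e^(-2x) + C₂e^(-3x) + 5/6.


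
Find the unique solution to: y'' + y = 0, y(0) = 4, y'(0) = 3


Characteristic roots of r² + 1 = 0 are ±1i, so y = C₁cos(x) + C₂sin(x).
Apply y(0) = 4: C₁ = 4. Differentiate and apply y'(0) = 3: 1·C₂ = 3, so C₂ = 3.
Particular solution: y = 4cos(x) + 3sin(x).


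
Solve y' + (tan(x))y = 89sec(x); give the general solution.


P(x) = tan(x) ⇒ μ = e^(∫tan(x)dx) = sec(x).
(sec(x) y)' = 89sec²(x) ⇒ sec(x) y = 89tan(x) + C.
Multiply by cos(x): y = 89sin(x) + C·cos(x).


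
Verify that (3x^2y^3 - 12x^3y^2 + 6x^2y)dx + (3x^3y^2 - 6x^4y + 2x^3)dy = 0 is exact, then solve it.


Check exactness: ∂M/∂y = 9x^2y^2 - 24x^3y + 6x^2 and ∂N/∂x = 9x^2y^2 - 24x^3y + 6x^2; equal, so the equation is exact.
Integrate M with respect to x (treating y as constant): ∫M dx = x^3y^3 - 3x^4y^2 + 2x^3y + h(y).
Differentiate w.r.t. y and set equal to N: all terms match, so h'(y) = 0 and h is a constant absorbed into C.
General solution: x^3y^3 - 3x^4y^2 + 2x^3y = C.


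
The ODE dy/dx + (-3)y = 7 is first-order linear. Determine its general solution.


P(x) = -3 ⇒ μ = e^(-3x).
(μ y)' = 7e^(-3x) ⇒ μ y = -(7/3)e^(-3x) + C.
Divide by μ: y = -7/3 + Ce^(3x).


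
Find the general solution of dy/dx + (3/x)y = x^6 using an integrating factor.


P(x) = 3/x ⇒ μ = x^3.
(x^3 y)' = x^9 ⇒ x^3 y = x^10/(10) + C.
Solve for y: y = (1/10)x^7 + C/x^3.


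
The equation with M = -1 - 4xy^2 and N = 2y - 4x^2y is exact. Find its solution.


Check exactness: ∂M/∂y = -8xy and ∂N/∂x = -8xy; equal, so the equation is exact.
Integrate M with respect to x (treating y as constant): ∫M dx = -x - 2x^2y^2 + h(y).
Differentiate w.r.t. y and set equal to N: the x-dependent terms already match, leaving h'(y) = 2y. Integrate: h(y) = y^2.
So F(x,y) = y^2 - x - 2x^2y^2.
General solution: y^2 - x - 2x^2y^2 = C.


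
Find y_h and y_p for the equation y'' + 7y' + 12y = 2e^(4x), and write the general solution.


Characteristic roots of r² + 7r + 12 = 0 are -4, -3.
y_h = C₁e^(-4x) + C₂e^(-3x).
Forcing exponent 4 is not a characteristic root; try y_p = Ae^(4x).
Substitute: A·(16 + (7)·4 + (12)) = A·56 = 2, so A = 1/28.
General solution: y = C₁e^(-4x) + C₂e^(-3x) + (1/28)e^(4x).


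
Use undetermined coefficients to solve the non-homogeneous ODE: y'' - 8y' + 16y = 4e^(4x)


Characteristic polynomial (r - 4)² = 0; repeated root r = 4.
y_h = (C₁ + C₂x)e^(4x). Forcing matches the repeated root (resonance), so try y_p = Ax² e^(4x).
Substitute and solve for A: 2A = 4, so A = 2.
General solution: y = (C₁ + C₂x + 2x²)e^(4x).


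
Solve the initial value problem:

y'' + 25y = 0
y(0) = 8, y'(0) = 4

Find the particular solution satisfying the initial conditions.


Characteristic roots of r² + 25 = 0 are ±5i, so y = C₁cos(5x) + C₂sin(5x).
Apply y(0) = 8: C₁ = 8. Differentiate and apply y'(0) = 4: 5·C₂ = 4, so C₂ = 4/5.
Particular solution: y = 8cos(5x) + (4/5)sin(5x).


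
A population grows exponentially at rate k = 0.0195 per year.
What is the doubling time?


Exponential growth: P(t) = P₀ e^(0.0195t). Set P(t)/P₀ = 2: e^(0.0195t) = 2.
Solve: t = ln(2)/0.0195 ≈ 35.55 years.


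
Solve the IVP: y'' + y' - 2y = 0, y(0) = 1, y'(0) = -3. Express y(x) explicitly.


Characteristic roots of r² + r - 2 = 0 are -2, 1.
General solution y = c₁ e^(-2x) + c₂ e^(x).
Apply y(0) = 1: c₁ + c₂ = 1. Apply y'(0) = -3: -2 c₁ + 1 c₂ = -3.
Solve: c₁ = 4/3, c₂ = -1/3.
Particular solution: y = (4/3)e^(-2x) - (1/3)e^(x).


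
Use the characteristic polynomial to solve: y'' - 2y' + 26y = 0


Characteristic equation: r² - 2r + 26 = 0.
Discriminant is negative; roots r = 1 ± 5i (complex conjugate pair).
General solution uses e^(α x)(C₁ cos(β x) + C₂ sin(β x)): y = e^(x)(C₁cos(5x) + C₂sin(5x)).


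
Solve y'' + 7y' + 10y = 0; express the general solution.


Characteristic equation: r² + 7r + 10 = 0.
Factor: (r + 5)(r + 2) = 0 ⇒ r = -5, -2 (distinct real).
General solution: y = C₁e^(-5x) + C₂e^(-2x).


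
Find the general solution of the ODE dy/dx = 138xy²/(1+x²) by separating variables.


Separate: dy/y² = 138x/(1+x²) dx.
Integrate LHS: ∫ dy/y² = -1/y.
Integrate RHS via u = 1+x²: 69ln(1+x²) + C.
Result: -1/y = 69ln(1+x²) + C.


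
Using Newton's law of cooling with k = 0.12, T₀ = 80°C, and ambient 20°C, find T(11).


Newton's law: dT/dt = -k(T - T_a) has solution T(t) = T_a + (T₀ - T_a)e^(-kt).
Plug in T_a = 20, T₀ = 80, k = 0.12, t = 11: T(11) = 20 + (60)e^(-1.32) ≈ 36.0°C.


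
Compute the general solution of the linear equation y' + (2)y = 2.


P(x) = 2, Q(x) = 2; integrating factor μ = e^(2x).
(μ y)' = 2e^(2x) ⇒ μ y = e^(2x) + C.
Divide by μ: y = 1 + Ce^(-2x).
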